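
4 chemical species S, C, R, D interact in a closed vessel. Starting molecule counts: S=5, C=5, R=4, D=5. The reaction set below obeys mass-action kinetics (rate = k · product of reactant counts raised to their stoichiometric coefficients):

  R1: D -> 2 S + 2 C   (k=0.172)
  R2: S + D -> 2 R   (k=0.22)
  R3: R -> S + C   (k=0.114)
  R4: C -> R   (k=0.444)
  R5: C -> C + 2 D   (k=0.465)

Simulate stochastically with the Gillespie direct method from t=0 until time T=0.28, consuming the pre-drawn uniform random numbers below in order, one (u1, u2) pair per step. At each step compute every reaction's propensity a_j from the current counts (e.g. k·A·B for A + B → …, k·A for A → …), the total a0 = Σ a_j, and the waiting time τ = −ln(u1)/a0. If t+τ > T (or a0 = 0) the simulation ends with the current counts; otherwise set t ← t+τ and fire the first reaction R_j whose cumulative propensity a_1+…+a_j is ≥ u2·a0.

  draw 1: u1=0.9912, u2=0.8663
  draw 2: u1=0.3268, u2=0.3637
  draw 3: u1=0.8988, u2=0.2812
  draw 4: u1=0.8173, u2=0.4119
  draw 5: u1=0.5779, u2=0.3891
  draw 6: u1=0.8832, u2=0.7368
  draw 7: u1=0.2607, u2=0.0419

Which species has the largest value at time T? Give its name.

Dominant species at T: R

t=0.000: S=5 C=5 R=4 D=5
Draw 1: a1=0.860, a2=5.500, a3=0.456, a4=2.220, a5=2.325, a0=11.361; τ=−ln(0.9912)/11.361=0.001 → t=0.001; u2·a0=0.8663·11.361=9.842; a1+…+a4=9.036 < 9.842 ≤ a1+…+a5=11.361 → R5 fires; S=5 C=5 R=4 D=7
Draw 2: a1=1.204, a2=7.700, a3=0.456, a4=2.220, a5=2.325, a0=13.905; τ=−ln(0.3268)/13.905=0.080 → t=0.081; u2·a0=0.3637·13.905=5.057; a1=1.204 < 5.057 ≤ a1+a2=8.904 → R2 fires; S=4 C=5 R=6 D=6
Draw 3: a1=1.032, a2=5.280, a3=0.684, a4=2.220, a5=2.325, a0=11.541; τ=−ln(0.8988)/11.541=0.009 → t=0.090; u2·a0=0.2812·11.541=3.245; a1=1.032 < 3.245 ≤ a1+a2=6.312 → R2 fires; S=3 C=5 R=8 D=5
Draw 4: a1=0.860, a2=3.300, a3=0.912, a4=2.220, a5=2.325, a0=9.617; τ=−ln(0.8173)/9.617=0.021 → t=0.111; u2·a0=0.4119·9.617=3.961; a1=0.860 < 3.961 ≤ a1+a2=4.160 → R2 fires; S=2 C=5 R=10 D=4
Draw 5: a1=0.688, a2=1.760, a3=1.140, a4=2.220, a5=2.325, a0=8.133; τ=−ln(0.5779)/8.133=0.067 → t=0.179; u2·a0=0.3891·8.133=3.165; a1+a2=2.448 < 3.165 ≤ a1+…+a3=3.588 → R3 fires; S=3 C=6 R=9 D=4
Draw 6: a1=0.688, a2=2.640, a3=1.026, a4=2.664, a5=2.790, a0=9.808; τ=−ln(0.8832)/9.808=0.013 → t=0.192; u2·a0=0.7368·9.808=7.227; a1+…+a4=7.018 < 7.227 ≤ a1+…+a5=9.808 → R5 fires; S=3 C=6 R=9 D=6
Draw 7: a1=1.032, a2=3.960, a3=1.026, a4=2.664, a5=2.790, a0=11.472; τ=−ln(0.2607)/11.472=0.117 → t=0.309 > T=0.28: stop.
At T=0.28: S=3 C=6 R=9 D=6; the largest is R.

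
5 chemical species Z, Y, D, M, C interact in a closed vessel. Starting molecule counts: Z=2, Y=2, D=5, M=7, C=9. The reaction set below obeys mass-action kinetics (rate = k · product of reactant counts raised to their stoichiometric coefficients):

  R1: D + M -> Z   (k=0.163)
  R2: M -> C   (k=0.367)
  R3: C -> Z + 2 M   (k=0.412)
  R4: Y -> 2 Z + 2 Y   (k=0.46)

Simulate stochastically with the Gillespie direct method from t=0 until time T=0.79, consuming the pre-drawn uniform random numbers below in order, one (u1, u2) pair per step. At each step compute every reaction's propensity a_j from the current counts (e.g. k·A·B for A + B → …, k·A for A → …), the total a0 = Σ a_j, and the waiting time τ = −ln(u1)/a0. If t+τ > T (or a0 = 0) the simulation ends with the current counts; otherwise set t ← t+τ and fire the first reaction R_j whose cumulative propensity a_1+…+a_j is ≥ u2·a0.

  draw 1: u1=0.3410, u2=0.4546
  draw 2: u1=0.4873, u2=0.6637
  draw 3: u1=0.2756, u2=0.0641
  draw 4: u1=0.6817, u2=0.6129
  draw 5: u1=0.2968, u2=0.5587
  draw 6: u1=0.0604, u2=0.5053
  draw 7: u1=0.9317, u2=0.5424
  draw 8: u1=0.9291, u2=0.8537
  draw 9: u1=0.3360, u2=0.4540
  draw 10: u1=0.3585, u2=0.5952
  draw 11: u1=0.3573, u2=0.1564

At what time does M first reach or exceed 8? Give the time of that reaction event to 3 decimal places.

Threshold first reached at t = 0.143

t=0.000: Z=2 Y=2 D=5 M=7 C=9
Draw 1: a1=5.705, a2=2.569, a3=3.708, a4=0.920, a0=12.902; τ=−ln(0.3410)/12.902=0.083 → t=0.083; u2·a0=0.4546·12.902=5.865; a1=5.705 < 5.865 ≤ a1+a2=8.274 → R2 fires; Z=2 Y=2 D=5 M=6 C=10
Draw 2: a1=4.890, a2=2.202, a3=4.120, a4=0.920, a0=12.132; τ=−ln(0.4873)/12.132=0.059 → t=0.143; u2·a0=0.6637·12.132=8.052; a1+a2=7.092 < 8.052 ≤ a1+…+a3=11.212 → R3 fires; Z=3 Y=2 D=5 M=8 C=9
Draw 3: a1=6.520, a2=2.936, a3=3.708, a4=0.920, a0=14.084; τ=−ln(0.2756)/14.084=0.092 → t=0.234; u2·a0=0.0641·14.084=0.903 ≤ a1=6.520 → R1 fires; Z=4 Y=2 D=4 M=7 C=9
Draw 4: a1=4.564, a2=2.569, a3=3.708, a4=0.920, a0=11.761; τ=−ln(0.6817)/11.761=0.033 → t=0.267; u2·a0=0.6129·11.761=7.208; a1+a2=7.133 < 7.208 ≤ a1+…+a3=10.841 → R3 fires; Z=5 Y=2 D=4 M=9 C=8
Draw 5: a1=5.868, a2=3.303, a3=3.296, a4=0.920, a0=13.387; τ=−ln(0.2968)/13.387=0.091 → t=0.357; u2·a0=0.5587·13.387=7.479; a1=5.868 < 7.479 ≤ a1+a2=9.171 → R2 fires; Z=5 Y=2 D=4 M=8 C=9
Draw 6: a1=5.216, a2=2.936, a3=3.708, a4=0.920, a0=12.780; τ=−ln(0.0604)/12.780=0.220 → t=0.577; u2·a0=0.5053·12.780=6.458; a1=5.216 < 6.458 ≤ a1+a2=8.152 → R2 fires; Z=5 Y=2 D=4 M=7 C=10
Draw 7: a1=4.564, a2=2.569, a3=4.120, a4=0.920, a0=12.173; τ=−ln(0.9317)/12.173=0.006 → t=0.583; u2·a0=0.5424·12.173=6.603; a1=4.564 < 6.603 ≤ a1+a2=7.133 → R2 fires; Z=5 Y=2 D=4 M=6 C=11
Draw 8: a1=3.912, a2=2.202, a3=4.532, a4=0.920, a0=11.566; τ=−ln(0.9291)/11.566=0.006 → t=0.589; u2·a0=0.8537·11.566=9.874; a1+a2=6.114 < 9.874 ≤ a1+…+a3=10.646 → R3 fires; Z=6 Y=2 D=4 M=8 C=10
Draw 9: a1=5.216, a2=2.936, a3=4.120, a4=0.920, a0=13.192; τ=−ln(0.3360)/13.192=0.083 → t=0.672; u2·a0=0.4540·13.192=5.989; a1=5.216 < 5.989 ≤ a1+a2=8.152 → R2 fires; Z=6 Y=2 D=4 M=7 C=11
Draw 10: a1=4.564, a2=2.569, a3=4.532, a4=0.920, a0=12.585; τ=−ln(0.3585)/12.585=0.082 → t=0.753; u2·a0=0.5952·12.585=7.491; a1+a2=7.133 < 7.491 ≤ a1+…+a3=11.665 → R3 fires; Z=7 Y=2 D=4 M=9 C=10
Draw 11: a1=5.868, a2=3.303, a3=4.120, a4=0.920, a0=14.211; τ=−ln(0.3573)/14.211=0.072 → t=0.826 > T=0.79: stop.
M first becomes ≥ 8 when it reaches 8 at the event at t=0.143.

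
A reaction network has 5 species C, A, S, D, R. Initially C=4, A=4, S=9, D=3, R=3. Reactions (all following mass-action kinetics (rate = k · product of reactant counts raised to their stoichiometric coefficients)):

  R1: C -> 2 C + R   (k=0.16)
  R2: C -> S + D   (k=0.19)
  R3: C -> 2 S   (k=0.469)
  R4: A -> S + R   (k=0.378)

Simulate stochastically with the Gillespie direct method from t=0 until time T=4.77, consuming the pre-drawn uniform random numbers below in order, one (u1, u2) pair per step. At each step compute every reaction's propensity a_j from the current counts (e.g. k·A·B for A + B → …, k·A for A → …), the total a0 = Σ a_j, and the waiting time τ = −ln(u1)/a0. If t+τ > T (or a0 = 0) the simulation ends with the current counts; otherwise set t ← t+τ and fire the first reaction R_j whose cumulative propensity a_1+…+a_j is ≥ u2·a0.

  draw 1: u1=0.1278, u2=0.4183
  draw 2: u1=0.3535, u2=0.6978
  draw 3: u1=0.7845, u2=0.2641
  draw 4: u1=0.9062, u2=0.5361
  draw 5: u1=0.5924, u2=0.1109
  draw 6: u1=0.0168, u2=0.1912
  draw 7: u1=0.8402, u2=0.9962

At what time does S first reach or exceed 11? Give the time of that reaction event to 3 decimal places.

Threshold first reached at t = 0.430

t=0.000: C=4 A=4 S=9 D=3 R=3
Draw 1: a1=0.640, a2=0.760, a3=1.876, a4=1.512, a0=4.788; τ=−ln(0.1278)/4.788=0.430 → t=0.430; u2·a0=0.4183·4.788=2.003; a1+a2=1.400 < 2.003 ≤ a1+…+a3=3.276 → R3 fires; C=3 A=4 S=11 D=3 R=3
Draw 2: a1=0.480, a2=0.570, a3=1.407, a4=1.512, a0=3.969; τ=−ln(0.3535)/3.969=0.262 → t=0.692; u2·a0=0.6978·3.969=2.770; a1+…+a3=2.457 < 2.770 ≤ a1+…+a4=3.969 → R4 fires; C=3 A=3 S=12 D=3 R=4
Draw 3: a1=0.480, a2=0.570, a3=1.407, a4=1.134, a0=3.591; τ=−ln(0.7845)/3.591=0.068 → t=0.759; u2·a0=0.2641·3.591=0.948; a1=0.480 < 0.948 ≤ a1+a2=1.050 → R2 fires; C=2 A=3 S=13 D=4 R=4
Draw 4: a1=0.320, a2=0.380, a3=0.938, a4=1.134, a0=2.772; τ=−ln(0.9062)/2.772=0.036 → t=0.795; u2·a0=0.5361·2.772=1.486; a1+a2=0.700 < 1.486 ≤ a1+…+a3=1.638 → R3 fires; C=1 A=3 S=15 D=4 R=4
Draw 5: a1=0.160, a2=0.190, a3=0.469, a4=1.134, a0=1.953; τ=−ln(0.5924)/1.953=0.268 → t=1.063; u2·a0=0.1109·1.953=0.217; a1=0.160 < 0.217 ≤ a1+a2=0.350 → R2 fires; C=0 A=3 S=16 D=5 R=4
Draw 6: a1=0.000, a2=0.000, a3=0.000, a4=1.134, a0=1.134; τ=−ln(0.0168)/1.134=3.604 → t=4.666; u2·a0=0.1912·1.134=0.217; a1+…+a3=0.000 < 0.217 ≤ a1+…+a4=1.134 → R4 fires; C=0 A=2 S=17 D=5 R=5
Draw 7: a1=0.000, a2=0.000, a3=0.000, a4=0.756, a0=0.756; τ=−ln(0.8402)/0.756=0.230 → t=4.897 > T=4.77: stop.
S first becomes ≥ 11 when it reaches 11 at the event at t=0.430.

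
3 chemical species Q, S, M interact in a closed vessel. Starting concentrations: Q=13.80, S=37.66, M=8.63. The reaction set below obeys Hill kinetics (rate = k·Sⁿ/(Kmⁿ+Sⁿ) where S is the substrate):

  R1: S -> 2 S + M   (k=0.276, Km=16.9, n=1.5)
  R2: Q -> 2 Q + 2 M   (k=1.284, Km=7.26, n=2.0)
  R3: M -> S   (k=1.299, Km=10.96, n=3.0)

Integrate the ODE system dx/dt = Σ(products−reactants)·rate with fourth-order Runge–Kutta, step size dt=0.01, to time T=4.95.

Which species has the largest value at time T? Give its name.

RK4 with dt=0.01: 495 steps to T=4.95. Trajectory (selected grid times):
t=0.00: Q=13.80 S=37.66 M=8.63
t=0.55: Q=14.36 S=38.04 M=9.60
t=1.10: Q=14.92 S=38.47 M=10.54
t=1.65: Q=15.50 S=38.94 M=11.45
t=2.20: Q=16.08 S=39.46 M=12.33
t=2.75: Q=16.67 S=40.02 M=13.19
t=3.30: Q=17.27 S=40.61 M=14.04
t=3.85: Q=17.87 S=41.23 M=14.87
t=4.40: Q=18.48 S=41.87 M=15.68
t=4.95: Q=19.10 S=42.53 M=16.49
At T=4.95: Q=19.10 S=42.53 M=16.49; the largest is S.

Dominant species at T: S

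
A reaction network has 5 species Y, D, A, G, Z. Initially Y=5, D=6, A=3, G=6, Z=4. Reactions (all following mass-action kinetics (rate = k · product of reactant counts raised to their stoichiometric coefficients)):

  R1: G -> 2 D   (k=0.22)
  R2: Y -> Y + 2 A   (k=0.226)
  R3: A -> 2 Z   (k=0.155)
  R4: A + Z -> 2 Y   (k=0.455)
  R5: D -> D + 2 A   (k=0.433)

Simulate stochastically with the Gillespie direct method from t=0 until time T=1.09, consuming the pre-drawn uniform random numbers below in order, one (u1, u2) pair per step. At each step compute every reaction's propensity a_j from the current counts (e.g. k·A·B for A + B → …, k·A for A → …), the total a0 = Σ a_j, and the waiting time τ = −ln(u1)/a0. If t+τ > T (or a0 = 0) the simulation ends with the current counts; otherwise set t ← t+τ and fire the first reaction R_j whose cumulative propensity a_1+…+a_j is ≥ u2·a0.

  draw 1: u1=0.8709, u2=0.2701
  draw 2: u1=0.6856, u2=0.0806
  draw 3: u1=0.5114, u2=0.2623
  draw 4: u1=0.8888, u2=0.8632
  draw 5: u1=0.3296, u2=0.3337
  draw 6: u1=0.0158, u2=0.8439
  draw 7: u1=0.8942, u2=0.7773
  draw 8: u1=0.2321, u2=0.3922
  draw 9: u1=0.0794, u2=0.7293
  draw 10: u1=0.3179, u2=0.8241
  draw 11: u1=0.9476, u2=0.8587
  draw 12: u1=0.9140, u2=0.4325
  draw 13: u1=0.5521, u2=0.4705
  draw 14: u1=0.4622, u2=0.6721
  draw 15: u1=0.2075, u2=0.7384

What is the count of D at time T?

D at T = 8

t=0.000: Y=5 D=6 A=3 G=6 Z=4
Draw 1: a1=1.320, a2=1.130, a3=0.465, a4=5.460, a5=2.598, a0=10.973; τ=−ln(0.8709)/10.973=0.013 → t=0.013; u2·a0=0.2701·10.973=2.964; a1+…+a3=2.915 < 2.964 ≤ a1+…+a4=8.375 → R4 fires; Y=7 D=6 A=2 G=6 Z=3
Draw 2: a1=1.320, a2=1.582, a3=0.310, a4=2.730, a5=2.598, a0=8.540; τ=−ln(0.6856)/8.540=0.044 → t=0.057; u2·a0=0.0806·8.540=0.688 ≤ a1=1.320 → R1 fires; Y=7 D=8 A=2 G=5 Z=3
Draw 3: a1=1.100, a2=1.582, a3=0.310, a4=2.730, a5=3.464, a0=9.186; τ=−ln(0.5114)/9.186=0.073 → t=0.130; u2·a0=0.2623·9.186=2.409; a1=1.100 < 2.409 ≤ a1+a2=2.682 → R2 fires; Y=7 D=8 A=4 G=5 Z=3
Draw 4: a1=1.100, a2=1.582, a3=0.620, a4=5.460, a5=3.464, a0=12.226; τ=−ln(0.8888)/12.226=0.010 → t=0.139; u2·a0=0.8632·12.226=10.553; a1+…+a4=8.762 < 10.553 ≤ a1+…+a5=12.226 → R5 fires; Y=7 D=8 A=6 G=5 Z=3
Draw 5: a1=1.100, a2=1.582, a3=0.930, a4=8.190, a5=3.464, a0=15.266; τ=−ln(0.3296)/15.266=0.073 → t=0.212; u2·a0=0.3337·15.266=5.094; a1+…+a3=3.612 < 5.094 ≤ a1+…+a4=11.802 → R4 fires; Y=9 D=8 A=5 G=5 Z=2
Draw 6: a1=1.100, a2=2.034, a3=0.775, a4=4.550, a5=3.464, a0=11.923; τ=−ln(0.0158)/11.923=0.348 → t=0.560; u2·a0=0.8439·11.923=10.062; a1+…+a4=8.459 < 10.062 ≤ a1+…+a5=11.923 → R5 fires; Y=9 D=8 A=7 G=5 Z=2
Draw 7: a1=1.100, a2=2.034, a3=1.085, a4=6.370, a5=3.464, a0=14.053; τ=−ln(0.8942)/14.053=0.008 → t=0.568; u2·a0=0.7773·14.053=10.923; a1+…+a4=10.589 < 10.923 ≤ a1+…+a5=14.053 → R5 fires; Y=9 D=8 A=9 G=5 Z=2
Draw 8: a1=1.100, a2=2.034, a3=1.395, a4=8.190, a5=3.464, a0=16.183; τ=−ln(0.2321)/16.183=0.090 → t=0.658; u2·a0=0.3922·16.183=6.347; a1+…+a3=4.529 < 6.347 ≤ a1+…+a4=12.719 → R4 fires; Y=11 D=8 A=8 G=5 Z=1
Draw 9: a1=1.100, a2=2.486, a3=1.240, a4=3.640, a5=3.464, a0=11.930; τ=−ln(0.0794)/11.930=0.212 → t=0.871; u2·a0=0.7293·11.930=8.701; a1+…+a4=8.466 < 8.701 ≤ a1+…+a5=11.930 → R5 fires; Y=11 D=8 A=10 G=5 Z=1
Draw 10: a1=1.100, a2=2.486, a3=1.550, a4=4.550, a5=3.464, a0=13.150; τ=−ln(0.3179)/13.150=0.087 → t=0.958; u2·a0=0.8241·13.150=10.837; a1+…+a4=9.686 < 10.837 ≤ a1+…+a5=13.150 → R5 fires; Y=11 D=8 A=12 G=5 Z=1
Draw 11: a1=1.100, a2=2.486, a3=1.860, a4=5.460, a5=3.464, a0=14.370; τ=−ln(0.9476)/14.370=0.004 → t=0.961; u2·a0=0.8587·14.370=12.340; a1+…+a4=10.906 < 12.340 ≤ a1+…+a5=14.370 → R5 fires; Y=11 D=8 A=14 G=5 Z=1
Draw 12: a1=1.100, a2=2.486, a3=2.170, a4=6.370, a5=3.464, a0=15.590; τ=−ln(0.9140)/15.590=0.006 → t=0.967; u2·a0=0.4325·15.590=6.743; a1+…+a3=5.756 < 6.743 ≤ a1+…+a4=12.126 → R4 fires; Y=13 D=8 A=13 G=5 Z=0
Draw 13: a1=1.100, a2=2.938, a3=2.015, a4=0.000, a5=3.464, a0=9.517; τ=−ln(0.5521)/9.517=0.062 → t=1.030; u2·a0=0.4705·9.517=4.478; a1+a2=4.038 < 4.478 ≤ a1+…+a3=6.053 → R3 fires; Y=13 D=8 A=12 G=5 Z=2
Draw 14: a1=1.100, a2=2.938, a3=1.860, a4=10.920, a5=3.464, a0=20.282; τ=−ln(0.4622)/20.282=0.038 → t=1.068; u2·a0=0.6721·20.282=13.632; a1+…+a3=5.898 < 13.632 ≤ a1+…+a4=16.818 → R4 fires; Y=15 D=8 A=11 G=5 Z=1
Draw 15: a1=1.100, a2=3.390, a3=1.705, a4=5.005, a5=3.464, a0=14.664; τ=−ln(0.2075)/14.664=0.107 → t=1.175 > T=1.09: stop.
Read off D at T=1.09: 8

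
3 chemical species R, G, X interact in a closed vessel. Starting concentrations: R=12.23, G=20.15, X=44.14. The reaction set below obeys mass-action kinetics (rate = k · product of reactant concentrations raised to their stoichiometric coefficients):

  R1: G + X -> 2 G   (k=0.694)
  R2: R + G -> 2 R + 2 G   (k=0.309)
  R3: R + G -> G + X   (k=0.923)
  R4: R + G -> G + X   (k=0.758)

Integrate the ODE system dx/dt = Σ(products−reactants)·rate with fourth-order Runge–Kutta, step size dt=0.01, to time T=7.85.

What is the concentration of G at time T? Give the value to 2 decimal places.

RK4 with dt=0.01: 785 steps to T=7.85. Trajectory (selected grid times):
t=0.00: R=12.23 G=20.15 X=44.14
t=0.87: R=0.00 G=82.03 X=0.00
t=1.74: R=0.00 G=82.03 X=0.00
t=2.62: R=0.00 G=82.03 X=0.00
t=3.49: R=0.00 G=82.03 X=0.00
t=4.36: R=0.00 G=82.03 X=0.00
t=5.23: R=0.00 G=82.03 X=0.00
t=6.11: R=0.00 G=82.03 X=0.00
t=6.98: R=0.00 G=82.03 X=0.00
t=7.85: R=0.00 G=82.03 X=0.00
Read off G at T=7.85: 82.03

G at T = 82.03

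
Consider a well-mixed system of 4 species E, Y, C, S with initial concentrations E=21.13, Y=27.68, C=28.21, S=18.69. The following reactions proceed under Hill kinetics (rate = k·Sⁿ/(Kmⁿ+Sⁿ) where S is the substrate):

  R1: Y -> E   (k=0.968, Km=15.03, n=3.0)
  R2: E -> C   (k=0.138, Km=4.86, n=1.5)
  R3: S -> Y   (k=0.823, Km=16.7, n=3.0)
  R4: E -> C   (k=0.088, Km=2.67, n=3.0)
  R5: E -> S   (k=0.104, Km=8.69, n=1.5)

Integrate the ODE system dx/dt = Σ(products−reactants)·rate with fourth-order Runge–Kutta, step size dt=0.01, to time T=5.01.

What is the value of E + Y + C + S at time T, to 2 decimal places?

Value at T = 95.71

Check how each reaction changes W = E + Y + C + S (weight of products minus weight of reactants):
R1: Y -> E: (1·1) − (1·1) = 1 − 1 = 0
R2: E -> C: (1·1) − (1·1) = 1 − 1 = 0
R3: S -> Y: (1·1) − (1·1) = 1 − 1 = 0
R4: E -> C: (1·1) − (1·1) = 1 − 1 = 0
R5: E -> S: (1·1) − (1·1) = 1 − 1 = 0
Every reaction leaves W unchanged, so W is conserved and no simulation is needed: W(T) = W(0) = 21.13 + 27.68 + 28.21 + 18.69 = 95.71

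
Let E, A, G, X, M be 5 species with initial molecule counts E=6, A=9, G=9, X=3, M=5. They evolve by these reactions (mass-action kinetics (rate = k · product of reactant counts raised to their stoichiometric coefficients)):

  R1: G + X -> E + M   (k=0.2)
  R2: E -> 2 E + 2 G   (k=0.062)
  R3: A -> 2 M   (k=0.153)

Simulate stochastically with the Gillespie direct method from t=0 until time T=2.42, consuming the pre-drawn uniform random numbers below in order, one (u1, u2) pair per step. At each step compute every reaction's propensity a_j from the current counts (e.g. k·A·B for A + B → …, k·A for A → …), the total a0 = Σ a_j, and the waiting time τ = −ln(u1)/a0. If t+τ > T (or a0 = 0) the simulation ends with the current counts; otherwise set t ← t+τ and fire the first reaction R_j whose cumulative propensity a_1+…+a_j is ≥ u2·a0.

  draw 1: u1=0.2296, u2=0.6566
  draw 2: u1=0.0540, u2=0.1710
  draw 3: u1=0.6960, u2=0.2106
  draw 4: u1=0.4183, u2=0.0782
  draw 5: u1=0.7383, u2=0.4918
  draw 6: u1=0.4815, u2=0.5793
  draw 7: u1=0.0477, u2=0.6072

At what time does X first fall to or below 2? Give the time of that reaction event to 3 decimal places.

Threshold first reached at t = 0.206

t=0.000: E=6 A=9 G=9 X=3 M=5
Draw 1: a1=5.400, a2=0.372, a3=1.377, a0=7.149; τ=−ln(0.2296)/7.149=0.206 → t=0.206; u2·a0=0.6566·7.149=4.694 ≤ a1=5.400 → R1 fires; E=7 A=9 G=8 X=2 M=6
Draw 2: a1=3.200, a2=0.434, a3=1.377, a0=5.011; τ=−ln(0.0540)/5.011=0.582 → t=0.788; u2·a0=0.1710·5.011=0.857 ≤ a1=3.200 → R1 fires; E=8 A=9 G=7 X=1 M=7
Draw 3: a1=1.400, a2=0.496, a3=1.377, a0=3.273; τ=−ln(0.6960)/3.273=0.111 → t=0.899; u2·a0=0.2106·3.273=0.689 ≤ a1=1.400 → R1 fires; E=9 A=9 G=6 X=0 M=8
Draw 4: a1=0.000, a2=0.558, a3=1.377, a0=1.935; τ=−ln(0.4183)/1.935=0.450 → t=1.349; u2·a0=0.0782·1.935=0.151; a1=0.000 < 0.151 ≤ a1+a2=0.558 → R2 fires; E=10 A=9 G=8 X=0 M=8
Draw 5: a1=0.000, a2=0.620, a3=1.377, a0=1.997; τ=−ln(0.7383)/1.997=0.152 → t=1.501; u2·a0=0.4918·1.997=0.982; a1+a2=0.620 < 0.982 ≤ a1+…+a3=1.997 → R3 fires; E=10 A=8 G=8 X=0 M=10
Draw 6: a1=0.000, a2=0.620, a3=1.224, a0=1.844; τ=−ln(0.4815)/1.844=0.396 → t=1.898; u2·a0=0.5793·1.844=1.068; a1+a2=0.620 < 1.068 ≤ a1+…+a3=1.844 → R3 fires; E=10 A=7 G=8 X=0 M=12
Draw 7: a1=0.000, a2=0.620, a3=1.071, a0=1.691; τ=−ln(0.0477)/1.691=1.799 → t=3.697 > T=2.42: stop.
X first becomes ≤ 2 when it reaches 2 at the event at t=0.206.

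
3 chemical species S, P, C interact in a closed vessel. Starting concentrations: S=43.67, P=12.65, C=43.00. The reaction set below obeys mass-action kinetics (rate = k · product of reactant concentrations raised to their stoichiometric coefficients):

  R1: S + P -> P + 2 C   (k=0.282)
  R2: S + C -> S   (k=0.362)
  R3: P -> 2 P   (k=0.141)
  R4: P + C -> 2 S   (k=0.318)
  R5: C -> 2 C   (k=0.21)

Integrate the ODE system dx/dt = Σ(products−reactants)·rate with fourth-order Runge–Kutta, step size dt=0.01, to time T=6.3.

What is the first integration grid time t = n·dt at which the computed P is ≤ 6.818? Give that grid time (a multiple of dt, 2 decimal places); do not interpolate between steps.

RK4 with dt=0.01: 630 steps to T=6.3. Trajectory (selected grid times):
t=0.00: S=43.67 P=12.65 C=43.00
t=0.06: S=47.63 P=7.10 C=21.46
t=0.07: S=47.60 P=6.67 C=19.39
t=0.70: S=33.34 P=2.06 C=3.36
t=1.40: S=25.89 P=1.28 C=2.06
t=2.10: S=21.63 P=0.95 C=1.53
t=2.80: S=18.75 P=0.77 C=1.25
t=3.50: S=16.63 P=0.66 C=1.06
t=4.20: S=14.97 P=0.58 C=0.94
t=4.90: S=13.63 P=0.53 C=0.85
t=5.60: S=12.51 P=0.49 C=0.79
t=6.30: S=11.55 P=0.45 C=0.73
P(0.06)=7.103 > 6.818 but P(0.07)=6.667 ≤ 6.818, so the first grid time is t=0.07.

Threshold first reached at t = 0.07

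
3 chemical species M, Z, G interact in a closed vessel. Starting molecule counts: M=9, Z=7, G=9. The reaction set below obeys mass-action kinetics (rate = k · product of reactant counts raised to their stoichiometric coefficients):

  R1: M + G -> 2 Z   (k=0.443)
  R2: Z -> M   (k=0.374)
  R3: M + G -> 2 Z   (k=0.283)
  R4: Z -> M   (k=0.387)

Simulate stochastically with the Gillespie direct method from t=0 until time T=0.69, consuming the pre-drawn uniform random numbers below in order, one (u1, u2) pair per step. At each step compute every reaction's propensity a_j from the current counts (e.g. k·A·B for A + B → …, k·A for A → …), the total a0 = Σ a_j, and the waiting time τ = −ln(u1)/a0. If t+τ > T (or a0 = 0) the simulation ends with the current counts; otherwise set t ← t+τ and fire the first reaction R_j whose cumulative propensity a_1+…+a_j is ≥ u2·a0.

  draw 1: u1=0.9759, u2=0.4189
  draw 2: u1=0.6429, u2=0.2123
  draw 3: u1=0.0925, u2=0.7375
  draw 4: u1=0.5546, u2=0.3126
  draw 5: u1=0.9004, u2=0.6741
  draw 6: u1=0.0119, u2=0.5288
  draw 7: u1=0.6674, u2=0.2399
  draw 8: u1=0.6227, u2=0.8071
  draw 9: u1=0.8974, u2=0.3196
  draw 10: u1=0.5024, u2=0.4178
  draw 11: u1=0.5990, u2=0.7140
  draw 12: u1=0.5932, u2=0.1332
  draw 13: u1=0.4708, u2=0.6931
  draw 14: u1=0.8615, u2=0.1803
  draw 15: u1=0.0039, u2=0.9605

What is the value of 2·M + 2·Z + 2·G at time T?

Value at T = 50

Check how each reaction changes W = 2·M + 2·Z + 2·G (weight of products minus weight of reactants):
R1: M + G -> 2 Z: (2·2) − (2·1 + 2·1) = 4 − 4 = 0
R2: Z -> M: (2·1) − (2·1) = 2 − 2 = 0
R3: M + G -> 2 Z: (2·2) − (2·1 + 2·1) = 4 − 4 = 0
R4: Z -> M: (2·1) − (2·1) = 2 − 2 = 0
Every reaction leaves W unchanged, so W is conserved and no simulation is needed: W(T) = W(0) = 2·9 + 2·7 + 2·9 = 50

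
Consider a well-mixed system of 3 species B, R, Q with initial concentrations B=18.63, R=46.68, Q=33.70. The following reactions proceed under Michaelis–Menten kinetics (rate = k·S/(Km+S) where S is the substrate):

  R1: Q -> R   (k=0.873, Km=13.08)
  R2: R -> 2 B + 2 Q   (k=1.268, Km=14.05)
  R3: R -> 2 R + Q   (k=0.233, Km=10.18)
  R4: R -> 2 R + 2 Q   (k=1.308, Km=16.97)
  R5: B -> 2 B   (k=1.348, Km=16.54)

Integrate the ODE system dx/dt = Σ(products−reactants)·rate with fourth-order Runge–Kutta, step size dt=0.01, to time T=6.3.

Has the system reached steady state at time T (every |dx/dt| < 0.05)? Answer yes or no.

RK4 with dt=0.01: 630 steps to T=6.3. Trajectory (selected grid times):
t=0.00: B=18.63 R=46.68 Q=33.70
t=0.70: B=20.51 R=47.25 Q=36.10
t=1.40: B=22.41 R=47.82 Q=38.50
t=2.10: B=24.34 R=48.41 Q=40.91
t=2.80: B=26.29 R=49.00 Q=43.31
t=3.50: B=28.25 R=49.60 Q=45.72
t=4.20: B=30.24 R=50.20 Q=48.13
t=4.90: B=32.25 R=50.81 Q=50.54
t=5.60: B=34.27 R=51.43 Q=52.95
t=6.30: B=36.31 R=52.05 Q=55.37
Rates at T: R1=0.7062, R2=0.9985, R3=0.1949, R4=0.9864, R5=0.9261
dx/dt at T (Σ net stoichiometry × rate): B=+2.9230, R=+0.8890, Q=+3.4584
Largest |dx/dt| is |+3.4584| (Q) ≥ 0.05 → not steady.

Steady state at T: no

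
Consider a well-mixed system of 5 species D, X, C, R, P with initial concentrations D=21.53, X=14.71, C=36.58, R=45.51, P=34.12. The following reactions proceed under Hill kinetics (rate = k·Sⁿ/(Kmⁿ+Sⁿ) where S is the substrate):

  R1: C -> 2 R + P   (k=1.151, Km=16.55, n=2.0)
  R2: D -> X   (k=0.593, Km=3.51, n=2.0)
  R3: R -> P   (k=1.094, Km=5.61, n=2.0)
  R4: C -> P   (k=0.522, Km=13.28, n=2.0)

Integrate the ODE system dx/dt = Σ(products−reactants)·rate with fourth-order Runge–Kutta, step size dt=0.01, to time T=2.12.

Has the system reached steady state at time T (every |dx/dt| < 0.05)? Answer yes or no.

Steady state at T: no

RK4 with dt=0.01: 212 steps to T=2.12. Trajectory (selected grid times):
t=0.00: D=21.53 X=14.71 C=36.58 R=45.51 P=34.12
t=0.24: D=21.39 X=14.85 C=36.24 R=45.71 P=34.72
t=0.47: D=21.26 X=14.98 C=35.92 R=45.90 P=35.29
t=0.71: D=21.12 X=15.12 C=35.58 R=46.09 P=35.89
t=0.94: D=20.99 X=15.25 C=35.26 R=46.28 P=36.46
t=1.18: D=20.85 X=15.39 C=34.92 R=46.47 P=37.05
t=1.41: D=20.72 X=15.52 C=34.60 R=46.66 P=37.62
t=1.65: D=20.58 X=15.66 C=34.27 R=46.85 P=38.21
t=1.88: D=20.45 X=15.79 C=33.95 R=47.03 P=38.78
t=2.12: D=20.31 X=15.93 C=33.62 R=47.22 P=39.37
Rates at T: R1=0.9265, R2=0.5758, R3=1.0788, R4=0.4515
dx/dt at T (Σ net stoichiometry × rate): D=-0.5758, X=+0.5758, C=-1.3780, R=+0.7741, P=+2.4568
Largest |dx/dt| is |+2.4568| (P) ≥ 0.05 → not steady.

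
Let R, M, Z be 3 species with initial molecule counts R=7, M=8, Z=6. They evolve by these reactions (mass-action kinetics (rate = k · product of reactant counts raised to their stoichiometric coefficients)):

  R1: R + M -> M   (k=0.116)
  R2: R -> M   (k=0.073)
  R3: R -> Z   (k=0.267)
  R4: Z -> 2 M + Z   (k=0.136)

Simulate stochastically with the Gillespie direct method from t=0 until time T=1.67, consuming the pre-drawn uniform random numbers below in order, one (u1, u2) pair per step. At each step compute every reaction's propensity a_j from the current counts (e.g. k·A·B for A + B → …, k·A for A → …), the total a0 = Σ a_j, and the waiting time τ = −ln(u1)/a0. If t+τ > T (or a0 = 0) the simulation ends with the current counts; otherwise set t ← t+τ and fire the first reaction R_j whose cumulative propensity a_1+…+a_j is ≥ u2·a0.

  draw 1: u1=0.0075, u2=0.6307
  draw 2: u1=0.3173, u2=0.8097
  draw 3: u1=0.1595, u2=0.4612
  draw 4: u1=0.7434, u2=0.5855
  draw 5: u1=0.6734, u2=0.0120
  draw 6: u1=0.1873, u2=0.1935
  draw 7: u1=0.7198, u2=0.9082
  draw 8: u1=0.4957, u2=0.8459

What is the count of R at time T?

R at T = 1

t=0.000: R=7 M=8 Z=6
Draw 1: a1=6.496, a2=0.511, a3=1.869, a4=0.816, a0=9.692; τ=−ln(0.0075)/9.692=0.505 → t=0.505; u2·a0=0.6307·9.692=6.113 ≤ a1=6.496 → R1 fires; R=6 M=8 Z=6
Draw 2: a1=5.568, a2=0.438, a3=1.602, a4=0.816, a0=8.424; τ=−ln(0.3173)/8.424=0.136 → t=0.641; u2·a0=0.8097·8.424=6.821; a1+a2=6.006 < 6.821 ≤ a1+…+a3=7.608 → R3 fires; R=5 M=8 Z=7
Draw 3: a1=4.640, a2=0.365, a3=1.335, a4=0.952, a0=7.292; τ=−ln(0.1595)/7.292=0.252 → t=0.893; u2·a0=0.4612·7.292=3.363 ≤ a1=4.640 → R1 fires; R=4 M=8 Z=7
Draw 4: a1=3.712, a2=0.292, a3=1.068, a4=0.952, a0=6.024; τ=−ln(0.7434)/6.024=0.049 → t=0.942; u2·a0=0.5855·6.024=3.527 ≤ a1=3.712 → R1 fires; R=3 M=8 Z=7
Draw 5: a1=2.784, a2=0.219, a3=0.801, a4=0.952, a0=4.756; τ=−ln(0.6734)/4.756=0.083 → t=1.025; u2·a0=0.0120·4.756=0.057 ≤ a1=2.784 → R1 fires; R=2 M=8 Z=7
Draw 6: a1=1.856, a2=0.146, a3=0.534, a4=0.952, a0=3.488; τ=−ln(0.1873)/3.488=0.480 → t=1.505; u2·a0=0.1935·3.488=0.675 ≤ a1=1.856 → R1 fires; R=1 M=8 Z=7
Draw 7: a1=0.928, a2=0.073, a3=0.267, a4=0.952, a0=2.220; τ=−ln(0.7198)/2.220=0.148 → t=1.654; u2·a0=0.9082·2.220=2.016; a1+…+a3=1.268 < 2.016 ≤ a1+…+a4=2.220 → R4 fires; R=1 M=10 Z=7
Draw 8: a1=1.160, a2=0.073, a3=0.267, a4=0.952, a0=2.452; τ=−ln(0.4957)/2.452=0.286 → t=1.940 > T=1.67: stop.
Read off R at T=1.67: 1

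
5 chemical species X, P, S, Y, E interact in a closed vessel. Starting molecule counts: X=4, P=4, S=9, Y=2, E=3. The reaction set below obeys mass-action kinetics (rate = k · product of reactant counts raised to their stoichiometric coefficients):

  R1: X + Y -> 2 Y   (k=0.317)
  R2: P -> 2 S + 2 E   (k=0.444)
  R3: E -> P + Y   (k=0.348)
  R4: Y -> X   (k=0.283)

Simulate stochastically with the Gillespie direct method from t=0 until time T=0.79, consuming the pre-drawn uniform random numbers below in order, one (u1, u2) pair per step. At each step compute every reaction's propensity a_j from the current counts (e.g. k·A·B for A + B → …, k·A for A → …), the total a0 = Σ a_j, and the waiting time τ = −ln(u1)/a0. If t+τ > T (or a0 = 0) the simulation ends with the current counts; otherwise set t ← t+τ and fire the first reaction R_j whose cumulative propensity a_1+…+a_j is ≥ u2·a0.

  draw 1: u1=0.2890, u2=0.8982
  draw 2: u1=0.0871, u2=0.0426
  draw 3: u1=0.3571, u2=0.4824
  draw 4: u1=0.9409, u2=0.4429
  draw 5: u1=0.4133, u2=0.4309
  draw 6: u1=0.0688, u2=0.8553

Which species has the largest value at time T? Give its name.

Dominant species at T: S

t=0.000: X=4 P=4 S=9 Y=2 E=3
Draw 1: a1=2.536, a2=1.776, a3=1.044, a4=0.566, a0=5.922; τ=−ln(0.2890)/5.922=0.210 → t=0.210; u2·a0=0.8982·5.922=5.319; a1+a2=4.312 < 5.319 ≤ a1+…+a3=5.356 → R3 fires; X=4 P=5 S=9 Y=3 E=2
Draw 2: a1=3.804, a2=2.220, a3=0.696, a4=0.849, a0=7.569; τ=−ln(0.0871)/7.569=0.322 → t=0.532; u2·a0=0.0426·7.569=0.322 ≤ a1=3.804 → R1 fires; X=3 P=5 S=9 Y=4 E=2
Draw 3: a1=3.804, a2=2.220, a3=0.696, a4=1.132, a0=7.852; τ=−ln(0.3571)/7.852=0.131 → t=0.663; u2·a0=0.4824·7.852=3.788 ≤ a1=3.804 → R1 fires; X=2 P=5 S=9 Y=5 E=2
Draw 4: a1=3.170, a2=2.220, a3=0.696, a4=1.415, a0=7.501; τ=−ln(0.9409)/7.501=0.008 → t=0.671; u2·a0=0.4429·7.501=3.322; a1=3.170 < 3.322 ≤ a1+a2=5.390 → R2 fires; X=2 P=4 S=11 Y=5 E=4
Draw 5: a1=3.170, a2=1.776, a3=1.392, a4=1.415, a0=7.753; τ=−ln(0.4133)/7.753=0.114 → t=0.785; u2·a0=0.4309·7.753=3.341; a1=3.170 < 3.341 ≤ a1+a2=4.946 → R2 fires; X=2 P=3 S=13 Y=5 E=6
Draw 6: a1=3.170, a2=1.332, a3=2.088, a4=1.415, a0=8.005; τ=−ln(0.0688)/8.005=0.334 → t=1.120 > T=0.79: stop.
At T=0.79: X=2 P=3 S=13 Y=5 E=6; the largest is S.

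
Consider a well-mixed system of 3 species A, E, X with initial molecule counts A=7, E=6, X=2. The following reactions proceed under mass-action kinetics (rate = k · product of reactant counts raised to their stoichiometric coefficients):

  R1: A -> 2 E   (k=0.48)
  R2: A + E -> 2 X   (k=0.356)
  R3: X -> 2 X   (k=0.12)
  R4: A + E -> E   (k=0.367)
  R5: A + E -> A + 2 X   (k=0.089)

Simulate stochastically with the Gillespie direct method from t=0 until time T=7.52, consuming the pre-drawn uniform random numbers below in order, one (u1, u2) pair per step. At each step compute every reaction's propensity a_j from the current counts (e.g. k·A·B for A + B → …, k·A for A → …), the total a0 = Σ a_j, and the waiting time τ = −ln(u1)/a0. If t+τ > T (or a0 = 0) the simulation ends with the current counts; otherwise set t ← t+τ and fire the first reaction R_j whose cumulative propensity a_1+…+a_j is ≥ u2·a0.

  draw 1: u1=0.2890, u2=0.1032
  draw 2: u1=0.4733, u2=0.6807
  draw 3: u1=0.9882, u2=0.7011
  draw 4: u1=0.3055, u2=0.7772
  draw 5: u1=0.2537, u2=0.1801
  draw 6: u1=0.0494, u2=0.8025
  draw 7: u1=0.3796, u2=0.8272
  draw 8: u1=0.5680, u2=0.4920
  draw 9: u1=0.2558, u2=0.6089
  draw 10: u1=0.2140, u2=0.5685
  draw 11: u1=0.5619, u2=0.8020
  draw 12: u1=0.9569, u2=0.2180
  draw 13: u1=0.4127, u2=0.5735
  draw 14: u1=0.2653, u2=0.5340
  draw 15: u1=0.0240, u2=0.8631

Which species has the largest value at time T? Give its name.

t=0.000: A=7 E=6 X=2
Draw 1: a1=3.360, a2=14.952, a3=0.240, a4=15.414, a5=3.738, a0=37.704; τ=−ln(0.2890)/37.704=0.033 → t=0.033; u2·a0=0.1032·37.704=3.891; a1=3.360 < 3.891 ≤ a1+a2=18.312 → R2 fires; A=6 E=5 X=4
Draw 2: a1=2.880, a2=10.680, a3=0.480, a4=11.010, a5=2.670, a0=27.720; τ=−ln(0.4733)/27.720=0.027 → t=0.060; u2·a0=0.6807·27.720=18.869; a1+…+a3=14.040 < 18.869 ≤ a1+…+a4=25.050 → R4 fires; A=5 E=5 X=4
Draw 3: a1=2.400, a2=8.900, a3=0.480, a4=9.175, a5=2.225, a0=23.180; τ=−ln(0.9882)/23.180=0.001 → t=0.060; u2·a0=0.7011·23.180=16.251; a1+…+a3=11.780 < 16.251 ≤ a1+…+a4=20.955 → R4 fires; A=4 E=5 X=4
Draw 4: a1=1.920, a2=7.120, a3=0.480, a4=7.340, a5=1.780, a0=18.640; τ=−ln(0.3055)/18.640=0.064 → t=0.124; u2·a0=0.7772·18.640=14.487; a1+…+a3=9.520 < 14.487 ≤ a1+…+a4=16.860 → R4 fires; A=3 E=5 X=4
Draw 5: a1=1.440, a2=5.340, a3=0.480, a4=5.505, a5=1.335, a0=14.100; τ=−ln(0.2537)/14.100=0.097 → t=0.221; u2·a0=0.1801·14.100=2.539; a1=1.440 < 2.539 ≤ a1+a2=6.780 → R2 fires; A=2 E=4 X=6
Draw 6: a1=0.960, a2=2.848, a3=0.720, a4=2.936, a5=0.712, a0=8.176; τ=−ln(0.0494)/8.176=0.368 → t=0.589; u2·a0=0.8025·8.176=6.561; a1+…+a3=4.528 < 6.561 ≤ a1+…+a4=7.464 → R4 fires; A=1 E=4 X=6
Draw 7: a1=0.480, a2=1.424, a3=0.720, a4=1.468, a5=0.356, a0=4.448; τ=−ln(0.3796)/4.448=0.218 → t=0.807; u2·a0=0.8272·4.448=3.679; a1+…+a3=2.624 < 3.679 ≤ a1+…+a4=4.092 → R4 fires; A=0 E=4 X=6
Draw 8: a1=0.000, a2=0.000, a3=0.720, a4=0.000, a5=0.000, a0=0.720; τ=−ln(0.5680)/0.720=0.786 → t=1.593; u2·a0=0.4920·0.720=0.354; a1+a2=0.000 < 0.354 ≤ a1+…+a3=0.720 → R3 fires; A=0 E=4 X=7
Draw 9: a1=0.000, a2=0.000, a3=0.840, a4=0.000, a5=0.000, a0=0.840; τ=−ln(0.2558)/0.840=1.623 → t=3.216; u2·a0=0.6089·0.840=0.511; a1+a2=0.000 < 0.511 ≤ a1+…+a3=0.840 → R3 fires; A=0 E=4 X=8
Draw 10: a1=0.000, a2=0.000, a3=0.960, a4=0.000, a5=0.000, a0=0.960; τ=−ln(0.2140)/0.960=1.606 → t=4.822; u2·a0=0.5685·0.960=0.546; a1+a2=0.000 < 0.546 ≤ a1+…+a3=0.960 → R3 fires; A=0 E=4 X=9
Draw 11: a1=0.000, a2=0.000, a3=1.080, a4=0.000, a5=0.000, a0=1.080; τ=−ln(0.5619)/1.080=0.534 → t=5.355; u2·a0=0.8020·1.080=0.866; a1+a2=0.000 < 0.866 ≤ a1+…+a3=1.080 → R3 fires; A=0 E=4 X=10
Draw 12: a1=0.000, a2=0.000, a3=1.200, a4=0.000, a5=0.000, a0=1.200; τ=−ln(0.9569)/1.200=0.037 → t=5.392; u2·a0=0.2180·1.200=0.262; a1+a2=0.000 < 0.262 ≤ a1+…+a3=1.200 → R3 fires; A=0 E=4 X=11
Draw 13: a1=0.000, a2=0.000, a3=1.320, a4=0.000, a5=0.000, a0=1.320; τ=−ln(0.4127)/1.320=0.670 → t=6.063; u2·a0=0.5735·1.320=0.757; a1+a2=0.000 < 0.757 ≤ a1+…+a3=1.320 → R3 fires; A=0 E=4 X=12
Draw 14: a1=0.000, a2=0.000, a3=1.440, a4=0.000, a5=0.000, a0=1.440; τ=−ln(0.2653)/1.440=0.921 → t=6.984; u2·a0=0.5340·1.440=0.769; a1+a2=0.000 < 0.769 ≤ a1+…+a3=1.440 → R3 fires; A=0 E=4 X=13
Draw 15: a1=0.000, a2=0.000, a3=1.560, a4=0.000, a5=0.000, a0=1.560; τ=−ln(0.0240)/1.560=2.391 → t=9.375 > T=7.52: stop.
At T=7.52: A=0 E=4 X=13; the largest is X.

Dominant species at T: X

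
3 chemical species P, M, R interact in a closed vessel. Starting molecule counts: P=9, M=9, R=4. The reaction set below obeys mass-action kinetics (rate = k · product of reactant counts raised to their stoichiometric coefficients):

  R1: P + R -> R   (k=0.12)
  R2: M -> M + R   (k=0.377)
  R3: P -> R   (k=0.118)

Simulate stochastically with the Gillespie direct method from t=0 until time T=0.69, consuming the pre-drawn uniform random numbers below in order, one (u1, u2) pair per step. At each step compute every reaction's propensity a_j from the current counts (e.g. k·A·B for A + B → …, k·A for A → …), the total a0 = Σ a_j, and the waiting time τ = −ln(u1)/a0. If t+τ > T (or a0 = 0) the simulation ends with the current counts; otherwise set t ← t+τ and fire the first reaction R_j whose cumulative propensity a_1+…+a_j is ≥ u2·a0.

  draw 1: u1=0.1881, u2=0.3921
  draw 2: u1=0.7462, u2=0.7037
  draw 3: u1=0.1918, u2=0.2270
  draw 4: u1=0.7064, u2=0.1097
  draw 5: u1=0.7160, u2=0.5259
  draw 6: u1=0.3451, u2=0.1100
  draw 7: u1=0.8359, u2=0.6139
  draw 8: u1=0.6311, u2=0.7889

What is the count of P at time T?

P at T = 5

t=0.000: P=9 M=9 R=4
Draw 1: a1=4.320, a2=3.393, a3=1.062, a0=8.775; τ=−ln(0.1881)/8.775=0.190 → t=0.190; u2·a0=0.3921·8.775=3.441 ≤ a1=4.320 → R1 fires; P=8 M=9 R=4
Draw 2: a1=3.840, a2=3.393, a3=0.944, a0=8.177; τ=−ln(0.7462)/8.177=0.036 → t=0.226; u2·a0=0.7037·8.177=5.754; a1=3.840 < 5.754 ≤ a1+a2=7.233 → R2 fires; P=8 M=9 R=5
Draw 3: a1=4.800, a2=3.393, a3=0.944, a0=9.137; τ=−ln(0.1918)/9.137=0.181 → t=0.407; u2·a0=0.2270·9.137=2.074 ≤ a1=4.800 → R1 fires; P=7 M=9 R=5
Draw 4: a1=4.200, a2=3.393, a3=0.826, a0=8.419; τ=−ln(0.7064)/8.419=0.041 → t=0.448; u2·a0=0.1097·8.419=0.924 ≤ a1=4.200 → R1 fires; P=6 M=9 R=5
Draw 5: a1=3.600, a2=3.393, a3=0.708, a0=7.701; τ=−ln(0.7160)/7.701=0.043 → t=0.492; u2·a0=0.5259·7.701=4.050; a1=3.600 < 4.050 ≤ a1+a2=6.993 → R2 fires; P=6 M=9 R=6
Draw 6: a1=4.320, a2=3.393, a3=0.708, a0=8.421; τ=−ln(0.3451)/8.421=0.126 → t=0.618; u2·a0=0.1100·8.421=0.926 ≤ a1=4.320 → R1 fires; P=5 M=9 R=6
Draw 7: a1=3.600, a2=3.393, a3=0.590, a0=7.583; τ=−ln(0.8359)/7.583=0.024 → t=0.642; u2·a0=0.6139·7.583=4.655; a1=3.600 < 4.655 ≤ a1+a2=6.993 → R2 fires; P=5 M=9 R=7
Draw 8: a1=4.200, a2=3.393, a3=0.590, a0=8.183; τ=−ln(0.6311)/8.183=0.056 → t=0.698 > T=0.69: stop.
Read off P at T=0.69: 5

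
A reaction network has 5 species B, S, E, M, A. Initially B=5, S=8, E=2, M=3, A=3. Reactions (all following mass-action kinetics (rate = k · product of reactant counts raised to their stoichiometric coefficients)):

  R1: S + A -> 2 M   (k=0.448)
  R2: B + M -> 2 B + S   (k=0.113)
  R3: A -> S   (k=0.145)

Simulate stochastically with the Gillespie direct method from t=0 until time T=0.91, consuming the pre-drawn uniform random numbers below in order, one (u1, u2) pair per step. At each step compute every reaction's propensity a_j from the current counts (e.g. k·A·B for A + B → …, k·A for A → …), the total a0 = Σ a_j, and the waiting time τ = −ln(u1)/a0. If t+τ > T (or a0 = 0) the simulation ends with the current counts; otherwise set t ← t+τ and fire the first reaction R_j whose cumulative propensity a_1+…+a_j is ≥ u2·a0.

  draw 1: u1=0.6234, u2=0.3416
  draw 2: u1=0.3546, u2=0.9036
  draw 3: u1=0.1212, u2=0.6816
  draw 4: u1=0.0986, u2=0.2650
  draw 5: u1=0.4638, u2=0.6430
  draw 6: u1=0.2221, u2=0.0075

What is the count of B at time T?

t=0.000: B=5 S=8 E=2 M=3 A=3
Draw 1: a1=10.752, a2=1.695, a3=0.435, a0=12.882; τ=−ln(0.6234)/12.882=0.037 → t=0.037; u2·a0=0.3416·12.882=4.400 ≤ a1=10.752 → R1 fires; B=5 S=7 E=2 M=5 A=2
Draw 2: a1=6.272, a2=2.825, a3=0.290, a0=9.387; τ=−ln(0.3546)/9.387=0.110 → t=0.147; u2·a0=0.9036·9.387=8.482; a1=6.272 < 8.482 ≤ a1+a2=9.097 → R2 fires; B=6 S=8 E=2 M=4 A=2
Draw 3: a1=7.168, a2=2.712, a3=0.290, a0=10.170; τ=−ln(0.1212)/10.170=0.208 → t=0.355; u2·a0=0.6816·10.170=6.932 ≤ a1=7.168 → R1 fires; B=6 S=7 E=2 M=6 A=1
Draw 4: a1=3.136, a2=4.068, a3=0.145, a0=7.349; τ=−ln(0.0986)/7.349=0.315 → t=0.670; u2·a0=0.2650·7.349=1.947 ≤ a1=3.136 → R1 fires; B=6 S=6 E=2 M=8 A=0
Draw 5: a1=0.000, a2=5.424, a3=0.000, a0=5.424; τ=−ln(0.4638)/5.424=0.142 → t=0.812; u2·a0=0.6430·5.424=3.488; a1=0.000 < 3.488 ≤ a1+a2=5.424 → R2 fires; B=7 S=7 E=2 M=7 A=0
Draw 6: a1=0.000, a2=5.537, a3=0.000, a0=5.537; τ=−ln(0.2221)/5.537=0.272 → t=1.083 > T=0.91: stop.
Read off B at T=0.91: 7

B at T = 7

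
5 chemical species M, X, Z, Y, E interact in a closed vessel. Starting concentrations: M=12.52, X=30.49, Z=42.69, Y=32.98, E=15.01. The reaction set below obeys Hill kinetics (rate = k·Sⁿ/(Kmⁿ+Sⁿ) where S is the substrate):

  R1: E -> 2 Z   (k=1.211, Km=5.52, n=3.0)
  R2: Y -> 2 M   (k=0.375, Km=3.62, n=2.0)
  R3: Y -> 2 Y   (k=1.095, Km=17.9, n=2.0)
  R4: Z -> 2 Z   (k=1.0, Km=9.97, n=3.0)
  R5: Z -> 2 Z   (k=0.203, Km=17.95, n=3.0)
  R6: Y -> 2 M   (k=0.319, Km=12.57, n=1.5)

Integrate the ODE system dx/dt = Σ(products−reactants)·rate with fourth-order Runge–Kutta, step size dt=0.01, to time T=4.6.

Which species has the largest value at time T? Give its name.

RK4 with dt=0.01: 460 steps to T=4.6. Trajectory (selected grid times):
t=0.00: M=12.52 X=30.49 Z=42.69 Y=32.98 E=15.01
t=0.51: M=13.16 X=30.49 Z=44.46 Y=33.09 E=14.42
t=1.02: M=13.80 X=30.49 Z=46.23 Y=33.20 E=13.84
t=1.53: M=14.45 X=30.49 Z=47.99 Y=33.31 E=13.26
t=2.04: M=15.09 X=30.49 Z=49.74 Y=33.43 E=12.69
t=2.56: M=15.74 X=30.49 Z=51.52 Y=33.54 E=12.11
t=3.07: M=16.39 X=30.49 Z=53.24 Y=33.66 E=11.55
t=3.58: M=17.03 X=30.49 Z=54.96 Y=33.77 E=11.00
t=4.09: M=17.67 X=30.49 Z=56.65 Y=33.88 E=10.45
t=4.60: M=18.32 X=30.49 Z=58.32 Y=34.00 E=9.92
At T=4.6: M=18.32 X=30.49 Z=58.32 Y=34.00 E=9.92; the largest is Z.

Dominant species at T: Z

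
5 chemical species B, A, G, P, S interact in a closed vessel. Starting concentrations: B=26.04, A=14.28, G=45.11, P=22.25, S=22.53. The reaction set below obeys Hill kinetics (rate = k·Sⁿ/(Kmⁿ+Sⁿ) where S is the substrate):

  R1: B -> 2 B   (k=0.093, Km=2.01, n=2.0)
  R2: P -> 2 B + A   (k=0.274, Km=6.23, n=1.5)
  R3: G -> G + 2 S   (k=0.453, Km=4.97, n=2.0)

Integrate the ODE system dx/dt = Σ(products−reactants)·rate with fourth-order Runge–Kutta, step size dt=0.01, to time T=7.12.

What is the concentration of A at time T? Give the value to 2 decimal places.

RK4 with dt=0.01: 712 steps to T=7.12. Trajectory (selected grid times):
t=0.00: B=26.04 A=14.28 G=45.11 P=22.25 S=22.53
t=0.79: B=26.49 A=14.47 G=45.11 P=22.06 S=23.24
t=1.58: B=26.94 A=14.66 G=45.11 P=21.87 S=23.94
t=2.37: B=27.39 A=14.84 G=45.11 P=21.69 S=24.65
t=3.16: B=27.84 A=15.03 G=45.11 P=21.50 S=25.36
t=3.96: B=28.29 A=15.22 G=45.11 P=21.31 S=26.07
t=4.75: B=28.73 A=15.41 G=45.11 P=21.12 S=26.78
t=5.54: B=29.18 A=15.59 G=45.11 P=20.94 S=27.49
t=6.33: B=29.63 A=15.78 G=45.11 P=20.75 S=28.20
t=7.12: B=30.07 A=15.97 G=45.11 P=20.56 S=28.90
Read off A at T=7.12: 15.97

A at T = 15.97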